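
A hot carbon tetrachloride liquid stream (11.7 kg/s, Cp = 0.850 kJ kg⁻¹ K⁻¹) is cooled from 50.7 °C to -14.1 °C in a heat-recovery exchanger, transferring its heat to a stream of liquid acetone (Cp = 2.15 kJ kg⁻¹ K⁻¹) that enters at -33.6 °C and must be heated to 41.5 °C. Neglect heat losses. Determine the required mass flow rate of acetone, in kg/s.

Heat released by hot stream: Q = 11.7 × 0.850 × (50.7 − -14.1) = 644.44 kJ/s
Energy balance on cold side (adiabatic exchanger): Q = ṁ_c·Cp_c·(T_c,out − T_c,in)
ṁ_c = 644.44 / [2.15 × (41.5 − -33.6)] = 3.9912 kg/s

ṁ_c = 3.99 kg/s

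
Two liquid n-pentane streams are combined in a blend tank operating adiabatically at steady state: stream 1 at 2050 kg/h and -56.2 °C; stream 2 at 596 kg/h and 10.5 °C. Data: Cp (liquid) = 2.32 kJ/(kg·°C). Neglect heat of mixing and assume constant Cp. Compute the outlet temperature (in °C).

T_out = -41.2 °C

Adiabatic, steady state ⇒ Σ ṁᵢCp,ᵢ(T_out − Tᵢ) = 0
T_out = Σ ṁᵢCp,ᵢTᵢ / Σ ṁᵢCp,ᵢ
      = -252770 / 6138.7 = -41.176 °C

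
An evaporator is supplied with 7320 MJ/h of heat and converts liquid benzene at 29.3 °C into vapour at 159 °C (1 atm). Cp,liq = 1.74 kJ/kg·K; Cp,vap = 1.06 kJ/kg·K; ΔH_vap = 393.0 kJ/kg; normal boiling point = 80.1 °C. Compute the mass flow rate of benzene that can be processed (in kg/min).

Δh = 1.74×(80.1−29.3) + 393.0 + 1.06×(159−80.1) = 565.03 kJ/kg
Q = 7320 MJ/h = 2033.3 kJ/s = 122000 kJ/min
ṁ = Q/Δh = 122000 / 565.03 = 215.92 kg/min

ṁ = 216 kg/min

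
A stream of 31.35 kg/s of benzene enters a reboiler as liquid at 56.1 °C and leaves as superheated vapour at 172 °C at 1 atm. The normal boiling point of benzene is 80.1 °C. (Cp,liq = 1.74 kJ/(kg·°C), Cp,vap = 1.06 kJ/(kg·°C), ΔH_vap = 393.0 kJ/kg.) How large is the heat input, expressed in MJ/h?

liquid 56.1→80.1 °C: 41.76 kJ/kg
vaporisation at 80.1 °C: 393 kJ/kg
vapour 80.1→172 °C: 97.414 kJ/kg
Δh = 41.76 + 393 + 97.414 = 532.17 kJ/kg
Q = ṁ·Δh = 31.35 kg/s × 532.17 kJ/kg = 16684 kJ/s
|Q| = 16684 kW = 60061 MJ/h

Q = 60100 MJ/h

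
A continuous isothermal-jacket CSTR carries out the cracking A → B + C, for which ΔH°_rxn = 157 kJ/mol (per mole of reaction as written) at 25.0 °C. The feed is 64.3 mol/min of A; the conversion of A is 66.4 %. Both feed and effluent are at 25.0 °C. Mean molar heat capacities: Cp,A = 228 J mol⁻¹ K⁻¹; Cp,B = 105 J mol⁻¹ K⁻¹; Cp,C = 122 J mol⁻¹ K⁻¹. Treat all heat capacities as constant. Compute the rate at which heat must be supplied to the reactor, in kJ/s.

Extent of reaction ξ = 0.664 × 64.3 = 42.695 mol/min
Reaction term: ξ·ΔH°_rxn = 42.695 × 157 = 6703.1 kJ/min
Q = ΔH = 6703.1 kJ/min = 111.72 kW
Heat supplied = 111.72 kJ/s

Q_in = 112 kJ/s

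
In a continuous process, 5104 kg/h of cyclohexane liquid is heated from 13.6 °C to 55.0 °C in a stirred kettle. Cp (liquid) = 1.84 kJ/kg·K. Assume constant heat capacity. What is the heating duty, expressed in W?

Q = ṁ·Cp·ΔT = 5104 × 1.84 × (55.0 − 13.6) = 388800 kJ/h
Converting: 388800 / 3600 s = 108 kW
Heating duty = 108000 W

Q = 108000 W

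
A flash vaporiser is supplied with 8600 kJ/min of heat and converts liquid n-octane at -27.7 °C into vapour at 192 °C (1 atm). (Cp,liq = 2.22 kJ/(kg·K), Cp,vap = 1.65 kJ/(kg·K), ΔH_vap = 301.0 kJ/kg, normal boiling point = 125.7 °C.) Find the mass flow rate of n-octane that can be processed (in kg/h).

ṁ = 687 kg/h

Δh = 2.22×(125.7−-27.7) + 301.0 + 1.65×(192−125.7) = 750.94 kJ/kg
Q = 8600 kJ/min = 143.33 kJ/s = 516000 kJ/h
ṁ = Q/Δh = 516000 / 750.94 = 687.14 kg/h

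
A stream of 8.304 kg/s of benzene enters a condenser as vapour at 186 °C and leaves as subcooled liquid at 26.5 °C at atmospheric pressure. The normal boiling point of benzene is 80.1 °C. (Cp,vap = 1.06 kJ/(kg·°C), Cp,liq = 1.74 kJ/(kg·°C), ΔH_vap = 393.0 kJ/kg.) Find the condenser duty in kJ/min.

Q_c = 298000 kJ/min

vapour 186→80.1 °C: -112.25 kJ/kg
condensation at 80.1 °C: -393 kJ/kg
liquid 80.1→26.5 °C: -93.264 kJ/kg
Δh = -112.25 + -393 + -93.264 = -598.52 kJ/kg
Q = ṁ·Δh = 8.304 kg/s × -598.52 kJ/kg = -4970.1 kJ/s
|Q| = 4970.1 kW = 298210 kJ/min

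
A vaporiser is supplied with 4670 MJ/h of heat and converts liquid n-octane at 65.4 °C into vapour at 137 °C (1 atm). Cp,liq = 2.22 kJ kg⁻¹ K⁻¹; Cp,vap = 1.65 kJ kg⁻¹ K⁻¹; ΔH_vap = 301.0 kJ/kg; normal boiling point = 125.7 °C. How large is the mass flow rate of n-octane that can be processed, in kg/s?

ṁ = 2.86 kg/s

Δh = 2.22×(125.7−65.4) + 301.0 + 1.65×(137−125.7) = 453.51 kJ/kg
Q = 4670 MJ/h = 1297.2 kJ/s = 1297.2 kJ/s
ṁ = Q/Δh = 1297.2 / 453.51 = 2.8604 kg/s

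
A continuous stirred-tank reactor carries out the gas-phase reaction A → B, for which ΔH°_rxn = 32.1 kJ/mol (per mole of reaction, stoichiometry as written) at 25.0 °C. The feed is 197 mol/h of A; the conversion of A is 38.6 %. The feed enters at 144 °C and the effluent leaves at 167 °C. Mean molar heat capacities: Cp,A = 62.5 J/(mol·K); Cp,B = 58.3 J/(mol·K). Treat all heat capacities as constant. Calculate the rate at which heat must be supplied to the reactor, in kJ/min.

Q_in = 44.6 kJ/min

Extent of reaction ξ = 0.386 × 197 = 76.042 mol/h
Reaction term: ξ·ΔH°_rxn = 76.042 × 32.1 = 2440.9 kJ/h
Sensible, feed 144→25 °C: -1465.2 kJ/h
Outlet flows (mol/h): A 120.96, B 76.042
Sensible, products 25→167 °C: 1703 kJ/h
Q = ΔH = 2678.8 kJ/h = 0.74411 kW
Heat supplied = 44.646 kJ/min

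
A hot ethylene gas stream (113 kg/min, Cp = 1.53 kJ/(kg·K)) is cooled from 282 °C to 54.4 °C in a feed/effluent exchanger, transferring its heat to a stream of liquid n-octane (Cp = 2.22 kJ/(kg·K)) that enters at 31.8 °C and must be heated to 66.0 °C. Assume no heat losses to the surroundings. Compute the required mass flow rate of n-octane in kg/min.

ṁ_c = 518 kg/min

Heat released by hot stream: Q = 113 × 1.53 × (282 − 54.4) = 39350 kJ/min
Energy balance on cold side (adiabatic exchanger): Q = ṁ_c·Cp_c·(T_c,out − T_c,in)
ṁ_c = 39350 / [2.22 × (66.0 − 31.8)] = 518.28 kg/min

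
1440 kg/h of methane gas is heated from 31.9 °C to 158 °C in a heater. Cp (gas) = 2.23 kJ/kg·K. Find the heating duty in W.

Q = 112000 W

Q = ṁ·Cp·ΔT = 1440 × 2.23 × (158 − 31.9) = 404930 kJ/h
Converting: 404930 / 3600 s = 112.48 kW
Heating duty = 112480 W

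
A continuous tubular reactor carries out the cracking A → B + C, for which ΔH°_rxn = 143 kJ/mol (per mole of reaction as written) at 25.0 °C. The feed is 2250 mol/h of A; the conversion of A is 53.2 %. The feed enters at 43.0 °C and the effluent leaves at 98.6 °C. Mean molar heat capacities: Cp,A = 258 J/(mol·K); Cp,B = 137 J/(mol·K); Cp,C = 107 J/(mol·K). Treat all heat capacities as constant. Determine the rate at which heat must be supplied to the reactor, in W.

Extent of reaction ξ = 0.532 × 2250 = 1197 mol/h
Reaction term: ξ·ΔH°_rxn = 1197 × 143 = 171170 kJ/h
Sensible, feed 43.0→25 °C: -10449 kJ/h
Outlet flows (mol/h): A 1053, B 1197, C 1197
Sensible, products 25→98.6 °C: 41491 kJ/h
Q = ΔH = 202210 kJ/h = 56.17 kW
Heat supplied = 56170 W

Q_in = 56200 W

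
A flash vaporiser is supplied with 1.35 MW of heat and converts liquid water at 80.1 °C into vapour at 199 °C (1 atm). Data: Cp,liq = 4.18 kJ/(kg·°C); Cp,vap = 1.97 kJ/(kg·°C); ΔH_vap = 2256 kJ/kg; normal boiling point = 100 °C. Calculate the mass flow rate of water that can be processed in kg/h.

ṁ = 1920 kg/h

Δh = 4.18×(100−80.1) + 2256 + 1.97×(199−100) = 2534.2 kJ/kg
Q = 1.35 MW = 1350 kJ/s = 4.86e+06 kJ/h
ṁ = Q/Δh = 4.86e+06 / 2534.2 = 1917.8 kg/h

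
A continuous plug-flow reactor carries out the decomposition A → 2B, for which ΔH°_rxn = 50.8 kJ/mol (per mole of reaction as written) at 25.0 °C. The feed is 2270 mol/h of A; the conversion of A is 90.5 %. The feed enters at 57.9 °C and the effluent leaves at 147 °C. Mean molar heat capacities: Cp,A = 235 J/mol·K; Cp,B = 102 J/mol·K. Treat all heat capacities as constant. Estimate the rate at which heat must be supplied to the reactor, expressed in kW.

Q_in = 40.0 kW

Extent of reaction ξ = 0.905 × 2270 = 2054.3 mol/h
Reaction term: ξ·ΔH°_rxn = 2054.3 × 50.8 = 104360 kJ/h
Sensible, feed 57.9→25 °C: -17551 kJ/h
Outlet flows (mol/h): A 215.65, B 4108.7
Sensible, products 25→147 °C: 57311 kJ/h
Q = ΔH = 144120 kJ/h = 40.034 kW
Heat supplied = 40.034 kW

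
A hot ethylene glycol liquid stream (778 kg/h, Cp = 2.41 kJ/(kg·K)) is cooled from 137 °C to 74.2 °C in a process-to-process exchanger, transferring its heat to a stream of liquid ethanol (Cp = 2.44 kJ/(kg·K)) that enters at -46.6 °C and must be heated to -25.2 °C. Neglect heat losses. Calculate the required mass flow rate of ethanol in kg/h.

ṁ_c = 2260 kg/h

Heat released by hot stream: Q = 778 × 2.41 × (137 − 74.2) = 117750 kJ/h
Energy balance on cold side (adiabatic exchanger): Q = ṁ_c·Cp_c·(T_c,out − T_c,in)
ṁ_c = 117750 / [2.44 × (-25.2 − -46.6)] = 2255 kg/h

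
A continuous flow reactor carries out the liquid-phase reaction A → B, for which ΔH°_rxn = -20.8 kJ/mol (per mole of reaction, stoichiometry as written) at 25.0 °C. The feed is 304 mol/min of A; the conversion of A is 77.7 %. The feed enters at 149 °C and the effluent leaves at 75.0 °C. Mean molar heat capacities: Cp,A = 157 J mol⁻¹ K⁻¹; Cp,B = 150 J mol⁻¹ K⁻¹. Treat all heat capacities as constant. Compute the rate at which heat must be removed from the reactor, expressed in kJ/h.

Q_out = 512000 kJ/h

Extent of reaction ξ = 0.777 × 304 = 236.21 mol/min
Reaction term: ξ·ΔH°_rxn = 236.21 × -20.8 = -4913.1 kJ/min
Sensible, feed 149→25 °C: -5918.3 kJ/min
Outlet flows (mol/min): A 67.792, B 236.21
Sensible, products 25→75.0 °C: 2303.7 kJ/min
Q = ΔH = -8527.7 kJ/min = -142.13 kW
Heat removed = 511660 kJ/h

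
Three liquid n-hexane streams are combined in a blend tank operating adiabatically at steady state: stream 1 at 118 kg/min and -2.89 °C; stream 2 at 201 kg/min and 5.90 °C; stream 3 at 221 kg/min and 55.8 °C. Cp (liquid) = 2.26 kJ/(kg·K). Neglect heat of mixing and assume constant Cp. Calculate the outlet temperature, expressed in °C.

Energy balance with Q = 0: Σ ṁᵢCp,ᵢ(T_out − Tᵢ) = 0
T_out = Σ ṁᵢCp,ᵢTᵢ / Σ ṁᵢCp,ᵢ
      = 29779 / 1220.4 = 24.401 °C

T_out = 24.4 °C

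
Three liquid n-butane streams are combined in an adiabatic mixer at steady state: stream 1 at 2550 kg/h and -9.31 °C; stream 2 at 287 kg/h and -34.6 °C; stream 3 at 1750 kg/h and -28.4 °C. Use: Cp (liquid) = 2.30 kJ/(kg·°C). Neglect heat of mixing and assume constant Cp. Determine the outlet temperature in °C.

Energy balance with Q = 0: Σ ṁᵢCp,ᵢ(T_out − Tᵢ) = 0
Σ ṁᵢCp,ᵢTᵢ = 2550×2.30×-9.31 + 287×2.30×-34.6 + 1750×2.30×-28.4 = -191750
Σ ṁᵢCp,ᵢ = 2550×2.30 + 287×2.30 + 1750×2.30 = 10550
T_out = -191750 / 10550 = -18.175 °C

T_out = -18.2 °C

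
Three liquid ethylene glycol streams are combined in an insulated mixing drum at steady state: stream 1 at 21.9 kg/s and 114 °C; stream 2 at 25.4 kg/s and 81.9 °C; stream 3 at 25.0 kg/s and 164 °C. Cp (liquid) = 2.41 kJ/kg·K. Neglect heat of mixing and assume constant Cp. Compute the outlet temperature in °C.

Energy balance with Q = 0: Σ ṁᵢCp,ᵢ(T_out − Tᵢ) = 0
T_out = Σ ṁᵢCp,ᵢTᵢ / Σ ṁᵢCp,ᵢ
      = 20911 / 174.24 = 120.01 °C

T_out = 120 °C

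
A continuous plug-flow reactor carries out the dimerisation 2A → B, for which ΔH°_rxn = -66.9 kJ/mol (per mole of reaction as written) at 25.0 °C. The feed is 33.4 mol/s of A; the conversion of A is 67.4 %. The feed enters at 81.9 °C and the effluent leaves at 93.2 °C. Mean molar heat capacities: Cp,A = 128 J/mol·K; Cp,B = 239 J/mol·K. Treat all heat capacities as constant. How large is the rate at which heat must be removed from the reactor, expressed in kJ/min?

Extent of reaction ξ = 0.674 × 33.4 / 2 = 11.256 mol/s
Reaction term: ξ·ΔH°_rxn = 11.256 × -66.9 = -753.01 kJ/s
Sensible, feed 81.9→25 °C: -243.26 kJ/s
Outlet flows (mol/s): A 10.888, B 11.256
Sensible, products 25→93.2 °C: 278.52 kJ/s
Q = ΔH = -717.75 kJ/s = -717.75 kW
Heat removed = 43065 kJ/min

Q_out = 43100 kJ/min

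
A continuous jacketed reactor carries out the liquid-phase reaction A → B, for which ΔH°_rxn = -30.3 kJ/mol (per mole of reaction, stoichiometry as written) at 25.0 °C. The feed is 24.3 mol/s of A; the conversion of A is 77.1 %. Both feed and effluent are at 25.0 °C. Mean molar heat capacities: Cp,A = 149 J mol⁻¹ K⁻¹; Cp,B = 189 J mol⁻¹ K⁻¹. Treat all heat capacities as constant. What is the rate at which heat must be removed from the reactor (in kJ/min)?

Q_out = 34100 kJ/min

Extent of reaction ξ = 0.771 × 24.3 = 18.735 mol/s
Reaction term: ξ·ΔH°_rxn = 18.735 × -30.3 = -567.68 kJ/s
Q = ΔH = -567.68 kJ/s = -567.68 kW
Heat removed = 34061 kJ/min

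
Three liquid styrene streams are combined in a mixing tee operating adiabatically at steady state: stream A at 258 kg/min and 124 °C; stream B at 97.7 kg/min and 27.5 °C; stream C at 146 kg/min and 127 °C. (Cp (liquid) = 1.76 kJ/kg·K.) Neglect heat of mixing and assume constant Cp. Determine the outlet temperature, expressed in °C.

T_out = 106 °C

No heat crosses the boundary, so H_out = H_in.
Σ ṁᵢCp,ᵢTᵢ = 258×1.76×124 + 97.7×1.76×27.5 + 146×1.76×127 = 93669
Σ ṁᵢCp,ᵢ = 258×1.76 + 97.7×1.76 + 146×1.76 = 882.99
T_out = 93669 / 882.99 = 106.08 °C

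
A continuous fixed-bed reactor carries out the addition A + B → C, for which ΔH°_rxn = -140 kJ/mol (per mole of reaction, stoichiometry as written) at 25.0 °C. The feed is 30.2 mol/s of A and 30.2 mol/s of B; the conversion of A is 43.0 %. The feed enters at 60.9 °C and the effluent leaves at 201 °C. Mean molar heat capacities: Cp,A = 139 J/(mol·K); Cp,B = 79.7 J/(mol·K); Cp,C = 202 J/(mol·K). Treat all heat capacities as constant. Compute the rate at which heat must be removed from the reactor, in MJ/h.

Q_out = 3350 MJ/h

Extent of reaction ξ = 0.430 × 30.2 = 12.986 mol/s
Reaction term: ξ·ΔH°_rxn = 12.986 × -140 = -1818 kJ/s
Sensible, feed 60.9→25 °C: -237.11 kJ/s
Outlet flows (mol/s): A 17.214, B 17.214, C 12.986
Sensible, products 25→201 °C: 1124.3 kJ/s
Q = ΔH = -930.88 kJ/s = -930.88 kW
Heat removed = 3351.2 MJ/h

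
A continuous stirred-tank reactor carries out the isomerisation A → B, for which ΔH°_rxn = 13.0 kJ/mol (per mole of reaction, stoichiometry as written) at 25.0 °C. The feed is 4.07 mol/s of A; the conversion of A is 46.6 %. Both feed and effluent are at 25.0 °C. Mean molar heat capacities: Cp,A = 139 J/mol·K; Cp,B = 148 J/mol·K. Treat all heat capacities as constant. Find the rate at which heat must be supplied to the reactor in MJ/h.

Q_in = 88.8 MJ/h

Extent of reaction ξ = 0.466 × 4.07 = 1.8966 mol/s
Reaction term: ξ·ΔH°_rxn = 1.8966 × 13.0 = 24.656 kJ/s
Q = ΔH = 24.656 kJ/s = 24.656 kW
Heat supplied = 88.762 MJ/h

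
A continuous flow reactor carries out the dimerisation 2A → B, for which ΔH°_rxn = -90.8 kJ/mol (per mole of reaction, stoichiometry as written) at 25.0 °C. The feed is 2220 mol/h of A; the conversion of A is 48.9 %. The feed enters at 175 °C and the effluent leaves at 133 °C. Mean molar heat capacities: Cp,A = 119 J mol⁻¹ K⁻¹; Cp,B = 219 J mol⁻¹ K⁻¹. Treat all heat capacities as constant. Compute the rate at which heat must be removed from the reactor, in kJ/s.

Q_out = 17.1 kJ/s

Extent of reaction ξ = 0.489 × 2220 / 2 = 542.79 mol/h
Reaction term: ξ·ΔH°_rxn = 542.79 × -90.8 = -49285 kJ/h
Sensible, feed 175→25 °C: -39627 kJ/h
Outlet flows (mol/h): A 1134.4, B 542.79
Sensible, products 25→133 °C: 27418 kJ/h
Q = ΔH = -61495 kJ/h = -17.082 kW
Heat removed = 17.082 kJ/s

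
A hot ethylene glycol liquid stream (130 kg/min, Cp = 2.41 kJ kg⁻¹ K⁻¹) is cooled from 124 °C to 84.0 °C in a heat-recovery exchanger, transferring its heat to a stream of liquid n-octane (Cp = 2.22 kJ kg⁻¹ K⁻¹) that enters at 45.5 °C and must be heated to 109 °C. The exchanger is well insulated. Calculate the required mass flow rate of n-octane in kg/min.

Heat released by hot stream: Q = 130 × 2.41 × (124 − 84.0) = 12532 kJ/min
Energy balance on cold side (adiabatic exchanger): Q = ṁ_c·Cp_c·(T_c,out − T_c,in)
ṁ_c = 12532 / [2.22 × (109 − 45.5)] = 88.898 kg/min

ṁ_c = 88.9 kg/min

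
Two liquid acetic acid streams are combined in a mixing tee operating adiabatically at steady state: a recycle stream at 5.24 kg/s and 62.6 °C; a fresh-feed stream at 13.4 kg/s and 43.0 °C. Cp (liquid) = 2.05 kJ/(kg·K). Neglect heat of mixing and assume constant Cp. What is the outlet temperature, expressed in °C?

Energy balance with Q = 0: Σ ṁᵢCp,ᵢ(T_out − Tᵢ) = 0
Σ ṁᵢCp,ᵢTᵢ = 5.24×2.05×62.6 + 13.4×2.05×43.0 = 1853.7
Σ ṁᵢCp,ᵢ = 5.24×2.05 + 13.4×2.05 = 38.212
T_out = 1853.7 / 38.212 = 48.51 °C

T_out = 48.5 °C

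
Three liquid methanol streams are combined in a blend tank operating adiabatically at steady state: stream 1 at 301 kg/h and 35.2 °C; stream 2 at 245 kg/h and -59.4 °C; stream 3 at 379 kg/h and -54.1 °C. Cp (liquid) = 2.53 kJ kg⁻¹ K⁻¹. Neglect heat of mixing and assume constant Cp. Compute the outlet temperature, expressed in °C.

No heat crosses the boundary, so H_out = H_in.
T_out = Σ ṁᵢCp,ᵢTᵢ / Σ ṁᵢCp,ᵢ
      = -61888 / 2340.2 = -26.445 °C

T_out = -26.4 °C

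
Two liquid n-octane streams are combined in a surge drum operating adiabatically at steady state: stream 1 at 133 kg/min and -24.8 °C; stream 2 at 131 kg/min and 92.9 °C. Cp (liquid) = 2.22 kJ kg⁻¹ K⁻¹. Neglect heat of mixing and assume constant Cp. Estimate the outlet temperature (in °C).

No heat crosses the boundary, so H_out = H_in.
Σ ṁᵢCp,ᵢTᵢ = 133×2.22×-24.8 + 131×2.22×92.9 = 19695
Σ ṁᵢCp,ᵢ = 133×2.22 + 131×2.22 = 586.08
T_out = 19695 / 586.08 = 33.604 °C

T_out = 33.6 °C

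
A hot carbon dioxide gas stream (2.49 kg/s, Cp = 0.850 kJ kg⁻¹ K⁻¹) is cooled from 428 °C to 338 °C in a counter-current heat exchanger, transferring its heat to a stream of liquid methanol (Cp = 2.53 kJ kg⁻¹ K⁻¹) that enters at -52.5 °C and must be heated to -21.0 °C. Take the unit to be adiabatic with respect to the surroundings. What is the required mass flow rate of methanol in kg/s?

Heat released by hot stream: Q = 2.49 × 0.850 × (428 − 338) = 190.49 kJ/s
Energy balance on cold side (adiabatic exchanger): Q = ṁ_c·Cp_c·(T_c,out − T_c,in)
ṁ_c = 190.49 / [2.53 × (-21.0 − -52.5)] = 2.3902 kg/s

ṁ_c = 2.39 kg/s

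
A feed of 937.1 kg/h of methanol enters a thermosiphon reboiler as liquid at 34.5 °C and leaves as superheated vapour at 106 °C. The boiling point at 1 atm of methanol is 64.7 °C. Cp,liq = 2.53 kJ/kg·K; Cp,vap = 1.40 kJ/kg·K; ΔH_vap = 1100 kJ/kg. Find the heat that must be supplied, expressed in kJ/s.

liquid 34.5→64.7 °C: 76.406 kJ/kg
vaporisation at 64.7 °C: 1100 kJ/kg
vapour 64.7→106 °C: 57.82 kJ/kg
Δh = 76.406 + 1100 + 57.82 = 1234.2 kJ/kg
Q = ṁ·Δh = 937.1 kg/h × 1234.2 kJ/kg = 1.1566e+06 kJ/h
|Q| = 321.28 kW

Q = 321 kJ/s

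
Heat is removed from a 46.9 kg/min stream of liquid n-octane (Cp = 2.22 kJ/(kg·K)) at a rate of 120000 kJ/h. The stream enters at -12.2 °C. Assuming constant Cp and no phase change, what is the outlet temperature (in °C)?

Q = 120000 kJ/h = 2000 kJ/min
ΔT = Q/(ṁ·Cp) = 2000/(46.9×2.22) = 19.209 K
T_out = -12.2 − 19.209 = -31.409 °C

T_out = -31.4 °C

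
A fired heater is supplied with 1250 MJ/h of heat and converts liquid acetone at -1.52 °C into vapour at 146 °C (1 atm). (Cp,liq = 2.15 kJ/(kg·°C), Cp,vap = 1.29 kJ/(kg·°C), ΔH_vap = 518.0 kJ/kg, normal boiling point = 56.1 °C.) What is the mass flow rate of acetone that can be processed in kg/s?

Δh = 2.15×(56.1−-1.52) + 518.0 + 1.29×(146−56.1) = 757.85 kJ/kg
Q = 1250 MJ/h = 347.22 kJ/s = 347.22 kJ/s
ṁ = Q/Δh = 347.22 / 757.85 = 0.45817 kg/s

ṁ = 0.458 kg/s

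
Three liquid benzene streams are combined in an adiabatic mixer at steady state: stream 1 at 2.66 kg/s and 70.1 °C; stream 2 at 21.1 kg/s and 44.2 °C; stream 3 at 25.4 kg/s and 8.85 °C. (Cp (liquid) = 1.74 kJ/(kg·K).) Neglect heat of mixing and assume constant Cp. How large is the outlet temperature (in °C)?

T_out = 27.3 °C

Energy balance with Q = 0: Σ ṁᵢCp,ᵢ(T_out − Tᵢ) = 0
T_out = Σ ṁᵢCp,ᵢTᵢ / Σ ṁᵢCp,ᵢ
      = 2338.3 / 85.538 = 27.337 °C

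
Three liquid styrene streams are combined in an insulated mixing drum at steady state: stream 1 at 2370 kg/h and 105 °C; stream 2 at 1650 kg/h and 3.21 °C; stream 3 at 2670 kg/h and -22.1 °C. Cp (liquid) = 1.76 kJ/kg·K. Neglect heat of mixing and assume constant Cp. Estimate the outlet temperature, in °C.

Energy balance with Q = 0: Σ ṁᵢCp,ᵢ(T_out − Tᵢ) = 0
T_out = Σ ṁᵢCp,ᵢTᵢ / Σ ṁᵢCp,ᵢ
      = 343450 / 11774 = 29.169 °C

T_out = 29.2 °C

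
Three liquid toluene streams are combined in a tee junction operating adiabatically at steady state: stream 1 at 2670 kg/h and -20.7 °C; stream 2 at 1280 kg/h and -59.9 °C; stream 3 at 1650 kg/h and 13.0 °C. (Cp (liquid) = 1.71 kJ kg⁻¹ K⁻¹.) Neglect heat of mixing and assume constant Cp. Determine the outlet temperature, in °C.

T_out = -19.7 °C

Adiabatic, steady state ⇒ Σ ṁᵢCp,ᵢ(T_out − Tᵢ) = 0
Σ ṁᵢCp,ᵢTᵢ = 2670×1.71×-20.7 + 1280×1.71×-59.9 + 1650×1.71×13.0 = -188940
Σ ṁᵢCp,ᵢ = 2670×1.71 + 1280×1.71 + 1650×1.71 = 9576
T_out = -188940 / 9576 = -19.731 °C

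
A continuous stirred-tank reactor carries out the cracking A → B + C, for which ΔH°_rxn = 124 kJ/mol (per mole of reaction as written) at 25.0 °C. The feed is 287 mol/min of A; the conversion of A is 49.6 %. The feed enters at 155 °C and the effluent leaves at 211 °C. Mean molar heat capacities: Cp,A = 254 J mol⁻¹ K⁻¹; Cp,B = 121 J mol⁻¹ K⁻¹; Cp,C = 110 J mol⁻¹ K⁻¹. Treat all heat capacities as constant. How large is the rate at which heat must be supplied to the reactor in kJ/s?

Extent of reaction ξ = 0.496 × 287 = 142.35 mol/min
Reaction term: ξ·ΔH°_rxn = 142.35 × 124 = 17652 kJ/min
Sensible, feed 155→25 °C: -9476.7 kJ/min
Outlet flows (mol/min): A 144.65, B 142.35, C 142.35
Sensible, products 25→211 °C: 12950 kJ/min
Q = ΔH = 21125 kJ/min = 352.08 kW
Heat supplied = 352.08 kJ/s

Q_in = 352 kJ/s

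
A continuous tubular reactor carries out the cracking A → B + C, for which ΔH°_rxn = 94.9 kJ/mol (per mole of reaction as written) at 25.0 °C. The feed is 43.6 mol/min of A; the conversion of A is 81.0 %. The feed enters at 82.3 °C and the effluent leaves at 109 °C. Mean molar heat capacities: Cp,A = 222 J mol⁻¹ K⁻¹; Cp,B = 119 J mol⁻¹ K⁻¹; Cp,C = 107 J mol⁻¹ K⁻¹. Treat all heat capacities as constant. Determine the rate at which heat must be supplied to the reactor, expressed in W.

Q_in = 60400 W

Extent of reaction ξ = 0.810 × 43.6 = 35.316 mol/min
Reaction term: ξ·ΔH°_rxn = 35.316 × 94.9 = 3351.5 kJ/min
Sensible, feed 82.3→25 °C: -554.62 kJ/min
Outlet flows (mol/min): A 8.284, B 35.316, C 35.316
Sensible, products 25→109 °C: 824.92 kJ/min
Q = ΔH = 3621.8 kJ/min = 60.363 kW
Heat supplied = 60363 W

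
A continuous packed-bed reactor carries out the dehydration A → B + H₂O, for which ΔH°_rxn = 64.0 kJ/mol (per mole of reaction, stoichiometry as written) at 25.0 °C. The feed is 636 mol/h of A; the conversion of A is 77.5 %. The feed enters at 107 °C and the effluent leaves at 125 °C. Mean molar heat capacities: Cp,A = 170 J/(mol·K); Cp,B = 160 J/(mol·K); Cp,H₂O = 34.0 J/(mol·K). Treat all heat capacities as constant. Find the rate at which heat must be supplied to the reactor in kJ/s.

Extent of reaction ξ = 0.775 × 636 = 492.9 mol/h
Reaction term: ξ·ΔH°_rxn = 492.9 × 64.0 = 31546 kJ/h
Sensible, feed 107→25 °C: -8865.8 kJ/h
Outlet flows (mol/h): A 143.1, B 492.9, H₂O 492.9
Sensible, products 25→125 °C: 11995 kJ/h
Q = ΔH = 34675 kJ/h = 9.6319 kW
Heat supplied = 9.6319 kJ/s

Q_in = 9.63 kJ/s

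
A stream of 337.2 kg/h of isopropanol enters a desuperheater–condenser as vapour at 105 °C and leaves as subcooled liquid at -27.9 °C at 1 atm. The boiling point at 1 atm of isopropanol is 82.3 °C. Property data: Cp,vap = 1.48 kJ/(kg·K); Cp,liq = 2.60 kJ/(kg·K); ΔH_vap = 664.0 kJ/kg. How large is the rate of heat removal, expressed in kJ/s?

vapour 105→82.3 °C: -33.596 kJ/kg
condensation at 82.3 °C: -664 kJ/kg
liquid 82.3→-27.9 °C: -286.52 kJ/kg
Δh = -33.596 + -664 + -286.52 = -984.12 kJ/kg
Q = ṁ·Δh = 337.2 kg/h × -984.12 kJ/kg = -331840 kJ/h
|Q| = 92.179 kW

Q_c = 92.2 kJ/s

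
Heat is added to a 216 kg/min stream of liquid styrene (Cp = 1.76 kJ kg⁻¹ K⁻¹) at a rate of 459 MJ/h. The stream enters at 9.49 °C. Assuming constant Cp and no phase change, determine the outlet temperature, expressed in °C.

T_out = 29.6 °C

Q = 459 MJ/h = 7650 kJ/min
ΔT = Q/(ṁ·Cp) = 7650/(216×1.76) = 20.123 K
T_out = 9.49 + 20.123 = 29.613 °C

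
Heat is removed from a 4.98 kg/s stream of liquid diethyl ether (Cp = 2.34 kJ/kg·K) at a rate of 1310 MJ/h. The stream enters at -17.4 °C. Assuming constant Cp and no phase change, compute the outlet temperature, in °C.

T_out = -48.6 °C

Q = 1310 MJ/h = 363.89 kJ/s
ΔT = Q/(ṁ·Cp) = 363.89/(4.98×2.34) = 31.227 K
T_out = -17.4 − 31.227 = -48.627 °C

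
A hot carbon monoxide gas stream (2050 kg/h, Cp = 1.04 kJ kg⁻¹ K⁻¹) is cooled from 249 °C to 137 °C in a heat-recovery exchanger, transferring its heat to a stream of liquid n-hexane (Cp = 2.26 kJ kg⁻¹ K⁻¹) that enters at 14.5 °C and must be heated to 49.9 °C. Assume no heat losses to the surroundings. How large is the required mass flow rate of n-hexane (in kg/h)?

ṁ_c = 2980 kg/h

Heat released by hot stream: Q = 2050 × 1.04 × (249 − 137) = 238780 kJ/h
Energy balance on cold side (adiabatic exchanger): Q = ṁ_c·Cp_c·(T_c,out − T_c,in)
ṁ_c = 238780 / [2.26 × (49.9 − 14.5)] = 2984.7 kg/h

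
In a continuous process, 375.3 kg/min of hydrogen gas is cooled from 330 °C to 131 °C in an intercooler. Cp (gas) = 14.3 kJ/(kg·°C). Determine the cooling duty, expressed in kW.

Q_c = 17800 kW

Q = ṁ·Cp·ΔT = 375.3 × 14.3 × (131 − 330) = -1.068e+06 kJ/min
Converting: 1.068e+06 / 60 s = 17800 kW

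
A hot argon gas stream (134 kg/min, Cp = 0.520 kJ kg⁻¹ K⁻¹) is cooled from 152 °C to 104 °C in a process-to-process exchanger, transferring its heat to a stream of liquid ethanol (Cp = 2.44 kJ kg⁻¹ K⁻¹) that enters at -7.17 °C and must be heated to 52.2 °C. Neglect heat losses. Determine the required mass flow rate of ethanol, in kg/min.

ṁ_c = 23.1 kg/min

Heat released by hot stream: Q = 134 × 0.520 × (152 − 104) = 3344.6 kJ/min
Energy balance on cold side (adiabatic exchanger): Q = ṁ_c·Cp_c·(T_c,out − T_c,in)
ṁ_c = 3344.6 / [2.44 × (52.2 − -7.17)] = 23.088 kg/min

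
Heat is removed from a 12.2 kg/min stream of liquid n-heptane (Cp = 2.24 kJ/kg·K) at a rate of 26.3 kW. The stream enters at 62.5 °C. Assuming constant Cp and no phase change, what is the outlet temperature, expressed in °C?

T_out = 4.76 °C

Q = 26.3 kW = 1578 kJ/min
ΔT = Q/(ṁ·Cp) = 1578/(12.2×2.24) = 57.743 K
T_out = 62.5 − 57.743 = 4.757 °C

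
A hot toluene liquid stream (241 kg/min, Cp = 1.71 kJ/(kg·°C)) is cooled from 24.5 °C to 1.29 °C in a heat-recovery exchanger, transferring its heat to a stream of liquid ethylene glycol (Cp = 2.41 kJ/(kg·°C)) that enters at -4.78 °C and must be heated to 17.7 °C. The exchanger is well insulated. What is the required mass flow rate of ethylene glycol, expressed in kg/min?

ṁ_c = 177 kg/min

Heat released by hot stream: Q = 241 × 1.71 × (24.5 − 1.29) = 9565.1 kJ/min
Energy balance on cold side (adiabatic exchanger): Q = ṁ_c·Cp_c·(T_c,out − T_c,in)
ṁ_c = 9565.1 / [2.41 × (17.7 − -4.78)] = 176.55 kg/min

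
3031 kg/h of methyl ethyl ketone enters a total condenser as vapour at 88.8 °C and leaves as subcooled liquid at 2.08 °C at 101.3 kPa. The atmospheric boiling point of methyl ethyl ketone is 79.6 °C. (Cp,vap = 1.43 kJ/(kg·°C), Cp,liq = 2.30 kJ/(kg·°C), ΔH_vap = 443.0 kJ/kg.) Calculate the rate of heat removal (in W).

vapour 88.8→79.6 °C: -13.156 kJ/kg
condensation at 79.6 °C: -443 kJ/kg
liquid 79.6→2.08 °C: -178.3 kJ/kg
Δh = -13.156 + -443 + -178.3 = -634.45 kJ/kg
Q = ṁ·Δh = 3031 kg/h × -634.45 kJ/kg = -1.923e+06 kJ/h
|Q| = 534.17 kW = 534170 W

Q_c = 534000 W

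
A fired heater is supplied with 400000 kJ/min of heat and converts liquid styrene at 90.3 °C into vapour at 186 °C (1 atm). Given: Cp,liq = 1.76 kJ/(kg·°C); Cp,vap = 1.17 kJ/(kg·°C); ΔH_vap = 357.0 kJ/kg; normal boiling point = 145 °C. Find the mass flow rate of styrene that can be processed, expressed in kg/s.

Δh = 1.76×(145−90.3) + 357.0 + 1.17×(186−145) = 501.24 kJ/kg
Q = 400000 kJ/min = 6666.7 kJ/s = 6666.7 kJ/s
ṁ = Q/Δh = 6666.7 / 501.24 = 13.3 kg/s

ṁ = 13.3 kg/s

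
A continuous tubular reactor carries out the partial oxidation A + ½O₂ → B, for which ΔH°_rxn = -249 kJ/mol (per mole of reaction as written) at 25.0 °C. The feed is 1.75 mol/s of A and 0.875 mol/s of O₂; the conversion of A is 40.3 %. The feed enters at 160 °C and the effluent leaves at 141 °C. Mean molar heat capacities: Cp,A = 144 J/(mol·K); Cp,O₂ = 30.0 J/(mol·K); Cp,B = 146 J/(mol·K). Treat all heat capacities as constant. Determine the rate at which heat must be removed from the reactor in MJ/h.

Extent of reaction ξ = 0.403 × 1.75 = 0.70525 mol/s
Reaction term: ξ·ΔH°_rxn = 0.70525 × -249 = -175.61 kJ/s
Sensible, feed 160→25 °C: -37.564 kJ/s
Outlet flows (mol/s): A 1.0448, O₂ 0.52238, B 0.70525
Sensible, products 25→141 °C: 31.213 kJ/s
Q = ΔH = -181.96 kJ/s = -181.96 kW
Heat removed = 655.05 MJ/h

Q_out = 655 MJ/h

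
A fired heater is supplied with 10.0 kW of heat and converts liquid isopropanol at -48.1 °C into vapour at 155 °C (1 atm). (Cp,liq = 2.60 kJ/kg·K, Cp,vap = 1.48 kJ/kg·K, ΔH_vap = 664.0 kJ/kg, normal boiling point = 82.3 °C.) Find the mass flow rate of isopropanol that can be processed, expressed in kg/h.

Δh = 2.60×(82.3−-48.1) + 664.0 + 1.48×(155−82.3) = 1110.6 kJ/kg
Q = 10.0 kW = 10 kJ/s = 36000 kJ/h
ṁ = Q/Δh = 36000 / 1110.6 = 32.414 kg/h

ṁ = 32.4 kg/h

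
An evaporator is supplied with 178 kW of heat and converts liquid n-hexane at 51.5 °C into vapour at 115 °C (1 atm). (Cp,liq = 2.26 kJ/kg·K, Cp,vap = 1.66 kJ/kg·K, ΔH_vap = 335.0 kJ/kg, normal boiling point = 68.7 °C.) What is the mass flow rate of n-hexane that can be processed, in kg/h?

Δh = 2.26×(68.7−51.5) + 335.0 + 1.66×(115−68.7) = 450.73 kJ/kg
Q = 178 kW = 178 kJ/s = 640800 kJ/h
ṁ = Q/Δh = 640800 / 450.73 = 1421.7 kg/h

ṁ = 1420 kg/h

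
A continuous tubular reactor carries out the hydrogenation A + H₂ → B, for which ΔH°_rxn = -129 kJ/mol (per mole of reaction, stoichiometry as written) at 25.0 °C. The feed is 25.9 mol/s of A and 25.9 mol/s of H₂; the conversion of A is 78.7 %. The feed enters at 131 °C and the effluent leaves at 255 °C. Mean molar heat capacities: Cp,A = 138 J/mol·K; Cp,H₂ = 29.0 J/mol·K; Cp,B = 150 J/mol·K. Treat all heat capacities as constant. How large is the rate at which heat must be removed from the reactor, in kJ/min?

Extent of reaction ξ = 0.787 × 25.9 = 20.383 mol/s
Reaction term: ξ·ΔH°_rxn = 20.383 × -129 = -2629.4 kJ/s
Sensible, feed 131→25 °C: -458.48 kJ/s
Outlet flows (mol/s): A 5.5167, H₂ 5.5167, B 20.383
Sensible, products 25→255 °C: 915.12 kJ/s
Q = ΔH = -2172.8 kJ/s = -2172.8 kW
Heat removed = 130370 kJ/min

Q_out = 130000 kJ/min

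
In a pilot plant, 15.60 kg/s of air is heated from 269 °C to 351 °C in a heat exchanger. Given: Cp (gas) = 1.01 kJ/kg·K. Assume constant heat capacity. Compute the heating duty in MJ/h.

Q = 4650 MJ/h

Q = ṁ·Cp·ΔT = 15.60 × 1.01 × (351 − 269) = 1292 kJ/s
Heating duty = 4651.2 MJ/h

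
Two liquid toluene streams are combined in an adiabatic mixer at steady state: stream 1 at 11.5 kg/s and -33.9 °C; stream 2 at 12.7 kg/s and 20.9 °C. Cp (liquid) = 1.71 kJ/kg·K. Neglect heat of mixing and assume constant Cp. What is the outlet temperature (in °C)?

Adiabatic, steady state ⇒ Σ ṁᵢCp,ᵢ(T_out − Tᵢ) = 0
T_out = Σ ṁᵢCp,ᵢTᵢ / Σ ṁᵢCp,ᵢ
      = -212.76 / 41.382 = -5.1413 °C

T_out = -5.14 °C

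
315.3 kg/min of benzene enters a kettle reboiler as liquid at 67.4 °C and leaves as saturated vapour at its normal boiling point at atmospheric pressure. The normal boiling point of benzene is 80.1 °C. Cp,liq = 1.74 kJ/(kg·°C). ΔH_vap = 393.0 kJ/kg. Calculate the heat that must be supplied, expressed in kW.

liquid 67.4→80.1 °C: 22.098 kJ/kg
vaporisation at 80.1 °C: 393 kJ/kg
Δh = 22.098 + 393 = 415.1 kJ/kg
Q = ṁ·Δh = 315.3 kg/min × 415.1 kJ/kg = 130880 kJ/min
|Q| = 2181.3 kW

Q = 2180 kW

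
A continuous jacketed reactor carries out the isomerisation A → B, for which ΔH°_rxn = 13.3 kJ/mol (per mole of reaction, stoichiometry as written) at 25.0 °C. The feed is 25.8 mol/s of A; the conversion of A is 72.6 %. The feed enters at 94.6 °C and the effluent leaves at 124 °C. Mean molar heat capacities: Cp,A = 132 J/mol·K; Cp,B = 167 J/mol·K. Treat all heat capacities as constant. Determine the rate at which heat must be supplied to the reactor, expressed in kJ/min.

Q_in = 24800 kJ/min

Extent of reaction ξ = 0.726 × 25.8 = 18.731 mol/s
Reaction term: ξ·ΔH°_rxn = 18.731 × 13.3 = 249.12 kJ/s
Sensible, feed 94.6→25 °C: -237.03 kJ/s
Outlet flows (mol/s): A 7.0692, B 18.731
Sensible, products 25→124 °C: 402.06 kJ/s
Q = ΔH = 414.15 kJ/s = 414.15 kW
Heat supplied = 24849 kJ/min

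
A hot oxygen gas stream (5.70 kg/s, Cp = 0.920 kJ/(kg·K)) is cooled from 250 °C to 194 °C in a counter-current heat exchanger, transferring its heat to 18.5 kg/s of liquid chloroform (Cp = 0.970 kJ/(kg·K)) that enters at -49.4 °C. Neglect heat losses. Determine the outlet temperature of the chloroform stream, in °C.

Heat released by hot stream: Q = 5.70 × 0.920 × (250 − 194) = 293.66 kJ/s
Energy balance on cold side (adiabatic exchanger): Q = ṁ_c·Cp_c·(T_c,out − T_c,in)
T_c,out = -49.4 + 293.66/(18.5 × 0.970) = -33.035 °C

T_c,out = -33.0 °C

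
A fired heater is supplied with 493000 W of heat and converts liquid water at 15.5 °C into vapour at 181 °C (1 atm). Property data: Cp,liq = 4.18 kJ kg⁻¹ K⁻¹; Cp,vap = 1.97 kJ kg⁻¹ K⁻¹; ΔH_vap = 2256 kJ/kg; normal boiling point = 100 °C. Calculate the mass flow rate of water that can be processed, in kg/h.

ṁ = 641 kg/h

Δh = 4.18×(100−15.5) + 2256 + 1.97×(181−100) = 2768.8 kJ/kg
Q = 493000 W = 493 kJ/s = 1.7748e+06 kJ/h
ṁ = Q/Δh = 1.7748e+06 / 2768.8 = 641 kg/h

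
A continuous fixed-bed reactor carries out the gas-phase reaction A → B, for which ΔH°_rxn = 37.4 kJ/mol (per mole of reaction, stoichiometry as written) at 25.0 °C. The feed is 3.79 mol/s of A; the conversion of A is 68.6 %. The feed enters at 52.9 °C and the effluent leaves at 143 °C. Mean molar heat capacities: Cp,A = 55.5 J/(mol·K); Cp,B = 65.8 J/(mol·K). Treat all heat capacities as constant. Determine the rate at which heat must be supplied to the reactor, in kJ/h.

Extent of reaction ξ = 0.686 × 3.79 = 2.5999 mol/s
Reaction term: ξ·ΔH°_rxn = 2.5999 × 37.4 = 97.238 kJ/s
Sensible, feed 52.9→25 °C: -5.8686 kJ/s
Outlet flows (mol/s): A 1.1901, B 2.5999
Sensible, products 25→143 °C: 27.981 kJ/s
Q = ΔH = 119.35 kJ/s = 119.35 kW
Heat supplied = 429660 kJ/h

Q_in = 430000 kJ/h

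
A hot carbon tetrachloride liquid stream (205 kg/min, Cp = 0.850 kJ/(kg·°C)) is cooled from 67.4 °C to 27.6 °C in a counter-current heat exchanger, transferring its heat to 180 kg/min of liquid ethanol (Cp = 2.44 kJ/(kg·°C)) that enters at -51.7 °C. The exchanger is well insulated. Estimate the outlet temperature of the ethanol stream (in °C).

T_c,out = -35.9 °C

Heat released by hot stream: Q = 205 × 0.850 × (67.4 − 27.6) = 6935.2 kJ/min
Energy balance on cold side (adiabatic exchanger): Q = ṁ_c·Cp_c·(T_c,out − T_c,in)
T_c,out = -51.7 + 6935.2/(180 × 2.44) = -35.91 °C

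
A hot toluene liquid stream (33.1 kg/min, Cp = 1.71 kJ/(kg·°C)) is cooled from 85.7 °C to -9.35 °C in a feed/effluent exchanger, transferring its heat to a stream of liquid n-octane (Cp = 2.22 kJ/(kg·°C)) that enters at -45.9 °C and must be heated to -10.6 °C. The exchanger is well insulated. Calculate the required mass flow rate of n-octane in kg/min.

Heat released by hot stream: Q = 33.1 × 1.71 × (85.7 − -9.35) = 5379.9 kJ/min
Energy balance on cold side (adiabatic exchanger): Q = ṁ_c·Cp_c·(T_c,out − T_c,in)
ṁ_c = 5379.9 / [2.22 × (-10.6 − -45.9)] = 68.651 kg/min

ṁ_c = 68.7 kg/min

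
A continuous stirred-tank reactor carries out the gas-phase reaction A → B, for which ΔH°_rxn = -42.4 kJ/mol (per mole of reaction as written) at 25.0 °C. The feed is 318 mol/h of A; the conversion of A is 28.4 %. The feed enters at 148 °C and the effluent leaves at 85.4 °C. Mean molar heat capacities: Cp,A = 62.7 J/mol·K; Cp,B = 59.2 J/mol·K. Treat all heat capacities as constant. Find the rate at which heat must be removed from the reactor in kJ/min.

Q_out = 84.9 kJ/min

Extent of reaction ξ = 0.284 × 318 = 90.312 mol/h
Reaction term: ξ·ΔH°_rxn = 90.312 × -42.4 = -3829.2 kJ/h
Sensible, feed 148→25 °C: -2452.4 kJ/h
Outlet flows (mol/h): A 227.69, B 90.312
Sensible, products 25→85.4 °C: 1185.2 kJ/h
Q = ΔH = -5096.5 kJ/h = -1.4157 kW
Heat removed = 84.941 kJ/min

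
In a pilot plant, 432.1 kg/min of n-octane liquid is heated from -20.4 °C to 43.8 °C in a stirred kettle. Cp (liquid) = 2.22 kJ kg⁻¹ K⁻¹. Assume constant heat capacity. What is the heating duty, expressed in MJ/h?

Q = 3700 MJ/h

Q = ṁ·Cp·ΔT = 432.1 × 2.22 × (43.8 − -20.4) = 61585 kJ/min
Converting: 61585 / 60 s = 1026.4 kW
Heating duty = 3695.1 MJ/h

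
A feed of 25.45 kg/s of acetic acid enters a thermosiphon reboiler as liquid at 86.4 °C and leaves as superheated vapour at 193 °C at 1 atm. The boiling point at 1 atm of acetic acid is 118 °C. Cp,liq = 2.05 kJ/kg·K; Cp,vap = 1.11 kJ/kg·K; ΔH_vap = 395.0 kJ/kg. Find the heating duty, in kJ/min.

liquid 86.4→118 °C: 64.78 kJ/kg
vaporisation at 118 °C: 395 kJ/kg
vapour 118→193 °C: 83.25 kJ/kg
Δh = 64.78 + 395 + 83.25 = 543.03 kJ/kg
Q = ṁ·Δh = 25.45 kg/s × 543.03 kJ/kg = 13820 kJ/s
|Q| = 13820 kW = 829210 kJ/min

Q = 829000 kJ/min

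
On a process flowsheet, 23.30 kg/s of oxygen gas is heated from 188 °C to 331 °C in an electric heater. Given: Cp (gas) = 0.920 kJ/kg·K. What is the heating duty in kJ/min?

Q = 184000 kJ/min

Q = ṁ·Cp·ΔT = 23.30 × 0.920 × (331 − 188) = 3065.3 kJ/s
Heating duty = 183920 kJ/min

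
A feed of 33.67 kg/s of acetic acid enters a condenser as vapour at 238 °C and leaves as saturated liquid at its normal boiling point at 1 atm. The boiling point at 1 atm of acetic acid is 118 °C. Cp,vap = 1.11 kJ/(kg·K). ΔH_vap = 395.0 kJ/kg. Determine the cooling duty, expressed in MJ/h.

vapour 238→118 °C: -133.2 kJ/kg
condensation at 118 °C: -395 kJ/kg
Δh = -133.2 + -395 = -528.2 kJ/kg
Q = ṁ·Δh = 33.67 kg/s × -528.2 kJ/kg = -17784 kJ/s
|Q| = 17784 kW = 64024 MJ/h

Q_c = 64000 MJ/h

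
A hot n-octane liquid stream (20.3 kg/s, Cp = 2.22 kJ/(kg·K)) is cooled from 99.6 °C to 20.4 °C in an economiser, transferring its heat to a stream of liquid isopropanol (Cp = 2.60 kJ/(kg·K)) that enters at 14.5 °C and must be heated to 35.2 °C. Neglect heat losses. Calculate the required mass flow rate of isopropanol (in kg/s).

Heat released by hot stream: Q = 20.3 × 2.22 × (99.6 − 20.4) = 3569.2 kJ/s
Energy balance on cold side (adiabatic exchanger): Q = ṁ_c·Cp_c·(T_c,out − T_c,in)
ṁ_c = 3569.2 / [2.60 × (35.2 − 14.5)] = 66.318 kg/s

ṁ_c = 66.3 kg/s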